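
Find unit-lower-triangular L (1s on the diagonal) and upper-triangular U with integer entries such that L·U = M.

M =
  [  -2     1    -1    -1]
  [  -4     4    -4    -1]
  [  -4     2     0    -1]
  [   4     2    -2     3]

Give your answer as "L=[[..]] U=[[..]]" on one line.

  r1 -= 2·r0 → [0,2,-2,1]
  r2 -= 2·r0 → [0,0,2,1]
  r3 -= -2·r0 → [0,4,-4,1]
  r2 -= 0·r1 → [0,0,2,1]
  r3 -= 2·r1 → [0,0,0,-1]
  r3 -= 0·r2 → [0,0,0,-1]

L=[[1,0,0,0],[2,1,0,0],[2,0,1,0],[-2,2,0,1]] U=[[-2,1,-1,-1],[0,2,-2,1],[0,0,2,1],[0,0,0,-1]]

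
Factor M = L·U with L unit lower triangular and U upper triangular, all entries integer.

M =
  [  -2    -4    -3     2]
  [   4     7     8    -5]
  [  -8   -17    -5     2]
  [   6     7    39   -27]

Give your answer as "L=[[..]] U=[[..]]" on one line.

L=[[1,0,0,0],[-2,1,0,0],[4,1,1,0],[-3,5,4,1]] U=[[-2,-4,-3,2],[0,-1,2,-1],[0,0,5,-5],[0,0,0,4]]

  row1 -= -2·row0 → [0,-1,2,-1]
  row2 -= 4·row0 → [0,-1,7,-6]
  row3 -= -3·row0 → [0,-5,30,-21]
  row2 -= 1·row1 → [0,0,5,-5]
  row3 -= 5·row1 → [0,0,20,-16]
  row3 -= 4·row2 → [0,0,0,4]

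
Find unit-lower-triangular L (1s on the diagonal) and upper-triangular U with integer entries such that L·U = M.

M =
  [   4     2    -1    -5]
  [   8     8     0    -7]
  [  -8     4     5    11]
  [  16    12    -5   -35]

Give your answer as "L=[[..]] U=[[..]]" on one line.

  R1 -= 2·R0 → [0,4,2,3]
  R2 -= -2·R0 → [0,8,3,1]
  R3 -= 4·R0 → [0,4,-1,-15]
  R2 -= 2·R1 → [0,0,-1,-5]
  R3 -= 1·R1 → [0,0,-3,-18]
  R3 -= 3·R2 → [0,0,0,-3]

L=[[1,0,0,0],[2,1,0,0],[-2,2,1,0],[4,1,3,1]] U=[[4,2,-1,-5],[0,4,2,3],[0,0,-1,-5],[0,0,0,-3]]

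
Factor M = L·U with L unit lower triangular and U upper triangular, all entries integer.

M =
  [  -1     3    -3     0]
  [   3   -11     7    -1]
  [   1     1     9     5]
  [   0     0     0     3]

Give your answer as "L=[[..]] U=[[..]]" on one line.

  R1 -= -3·R0 → [0,-2,-2,-1]
  R2 -= -1·R0 → [0,4,6,5]
  R3 -= 0·R0 → [0,0,0,3]
  R2 -= -2·R1 → [0,0,2,3]
  R3 -= 0·R1 → [0,0,0,3]
  R3 -= 0·R2 → [0,0,0,3]

L=[[1,0,0,0],[-3,1,0,0],[-1,-2,1,0],[0,0,0,1]] U=[[-1,3,-3,0],[0,-2,-2,-1],[0,0,2,3],[0,0,0,3]]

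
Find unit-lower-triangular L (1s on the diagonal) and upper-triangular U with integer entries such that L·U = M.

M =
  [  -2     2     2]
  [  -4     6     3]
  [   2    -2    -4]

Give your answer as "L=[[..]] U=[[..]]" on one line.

  R1 -= 2·R0 → [0,2,-1]
  R2 -= -1·R0 → [0,0,-2]
  R2 -= 0·R1 → [0,0,-2]

L=[[1,0,0],[2,1,0],[-1,0,1]] U=[[-2,2,2],[0,2,-1],[0,0,-2]]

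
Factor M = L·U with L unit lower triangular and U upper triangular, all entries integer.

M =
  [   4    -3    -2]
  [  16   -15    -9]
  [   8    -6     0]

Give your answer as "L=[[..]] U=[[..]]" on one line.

  R1 -= 4·R0 → [0,-3,-1]
  R2 -= 2·R0 → [0,0,4]
  R2 -= 0·R1 → [0,0,4]

L=[[1,0,0],[4,1,0],[2,0,1]] U=[[4,-3,-2],[0,-3,-1],[0,0,4]]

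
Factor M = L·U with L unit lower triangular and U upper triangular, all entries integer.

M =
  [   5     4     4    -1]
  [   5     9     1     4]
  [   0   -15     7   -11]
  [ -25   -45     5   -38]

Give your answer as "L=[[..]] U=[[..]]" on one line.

L=[[1,0,0,0],[1,1,0,0],[0,-3,1,0],[-5,-5,-5,1]] U=[[5,4,4,-1],[0,5,-3,5],[0,0,-2,4],[0,0,0,2]]

  r1 -= 1·r0 → [0,5,-3,5]
  r2 -= 0·r0 → [0,-15,7,-11]
  r3 -= -5·r0 → [0,-25,25,-43]
  r2 -= -3·r1 → [0,0,-2,4]
  r3 -= -5·r1 → [0,0,10,-18]
  r3 -= -5·r2 → [0,0,0,2]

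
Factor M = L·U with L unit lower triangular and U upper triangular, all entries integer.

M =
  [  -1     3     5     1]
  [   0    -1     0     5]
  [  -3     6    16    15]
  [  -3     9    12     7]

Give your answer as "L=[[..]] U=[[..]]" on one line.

  r1 -= 0·r0 → [0,-1,0,5]
  r2 -= 3·r0 → [0,-3,1,12]
  r3 -= 3·r0 → [0,0,-3,4]
  r2 -= 3·r1 → [0,0,1,-3]
  r3 -= 0·r1 → [0,0,-3,4]
  r3 -= -3·r2 → [0,0,0,-5]

L=[[1,0,0,0],[0,1,0,0],[3,3,1,0],[3,0,-3,1]] U=[[-1,3,5,1],[0,-1,0,5],[0,0,1,-3],[0,0,0,-5]]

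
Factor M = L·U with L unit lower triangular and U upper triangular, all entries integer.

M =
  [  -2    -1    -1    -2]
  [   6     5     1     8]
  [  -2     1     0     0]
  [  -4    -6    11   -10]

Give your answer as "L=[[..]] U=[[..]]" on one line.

L=[[1,0,0,0],[-3,1,0,0],[1,1,1,0],[2,-2,3,1]] U=[[-2,-1,-1,-2],[0,2,-2,2],[0,0,3,0],[0,0,0,-2]]

  r1 -= -3·r0 → [0,2,-2,2]
  r2 -= 1·r0 → [0,2,1,2]
  r3 -= 2·r0 → [0,-4,13,-6]
  r2 -= 1·r1 → [0,0,3,0]
  r3 -= -2·r1 → [0,0,9,-2]
  r3 -= 3·r2 → [0,0,0,-2]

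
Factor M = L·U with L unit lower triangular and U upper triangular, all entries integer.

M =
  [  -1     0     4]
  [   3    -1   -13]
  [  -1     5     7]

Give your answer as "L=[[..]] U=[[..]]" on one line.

  R1 -= -3·R0 → [0,-1,-1]
  R2 -= 1·R0 → [0,5,3]
  R2 -= -5·R1 → [0,0,-2]

L=[[1,0,0],[-3,1,0],[1,-5,1]] U=[[-1,0,4],[0,-1,-1],[0,0,-2]]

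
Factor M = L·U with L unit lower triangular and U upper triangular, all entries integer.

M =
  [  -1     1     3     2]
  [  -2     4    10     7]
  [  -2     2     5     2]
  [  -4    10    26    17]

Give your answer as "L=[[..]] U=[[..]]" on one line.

L=[[1,0,0,0],[2,1,0,0],[2,0,1,0],[4,3,-2,1]] U=[[-1,1,3,2],[0,2,4,3],[0,0,-1,-2],[0,0,0,-4]]

  row1 -= 2·row0 → [0,2,4,3]
  row2 -= 2·row0 → [0,0,-1,-2]
  row3 -= 4·row0 → [0,6,14,9]
  row2 -= 0·row1 → [0,0,-1,-2]
  row3 -= 3·row1 → [0,0,2,0]
  row3 -= -2·row2 → [0,0,0,-4]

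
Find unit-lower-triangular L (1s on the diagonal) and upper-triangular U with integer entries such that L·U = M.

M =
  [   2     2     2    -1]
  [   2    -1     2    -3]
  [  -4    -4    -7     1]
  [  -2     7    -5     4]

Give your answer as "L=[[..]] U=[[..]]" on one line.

  row1 -= 1·row0 → [0,-3,0,-2]
  row2 -= -2·row0 → [0,0,-3,-1]
  row3 -= -1·row0 → [0,9,-3,3]
  row2 -= 0·row1 → [0,0,-3,-1]
  row3 -= -3·row1 → [0,0,-3,-3]
  row3 -= 1·row2 → [0,0,0,-2]

L=[[1,0,0,0],[1,1,0,0],[-2,0,1,0],[-1,-3,1,1]] U=[[2,2,2,-1],[0,-3,0,-2],[0,0,-3,-1],[0,0,0,-2]]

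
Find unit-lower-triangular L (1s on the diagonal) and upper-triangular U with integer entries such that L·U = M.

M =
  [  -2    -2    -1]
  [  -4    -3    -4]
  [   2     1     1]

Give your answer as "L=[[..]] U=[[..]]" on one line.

  row1 -= 2·row0 → [0,1,-2]
  row2 -= -1·row0 → [0,-1,0]
  row2 -= -1·row1 → [0,0,-2]

L=[[1,0,0],[2,1,0],[-1,-1,1]] U=[[-2,-2,-1],[0,1,-2],[0,0,-2]]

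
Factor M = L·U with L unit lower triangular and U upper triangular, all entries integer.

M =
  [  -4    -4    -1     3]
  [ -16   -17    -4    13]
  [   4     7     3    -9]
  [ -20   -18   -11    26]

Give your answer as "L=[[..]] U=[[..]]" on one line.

L=[[1,0,0,0],[4,1,0,0],[-1,-3,1,0],[5,-2,-3,1]] U=[[-4,-4,-1,3],[0,-1,0,1],[0,0,2,-3],[0,0,0,4]]

  r1 -= 4·r0 → [0,-1,0,1]
  r2 -= -1·r0 → [0,3,2,-6]
  r3 -= 5·r0 → [0,2,-6,11]
  r2 -= -3·r1 → [0,0,2,-3]
  r3 -= -2·r1 → [0,0,-6,13]
  r3 -= -3·r2 → [0,0,0,4]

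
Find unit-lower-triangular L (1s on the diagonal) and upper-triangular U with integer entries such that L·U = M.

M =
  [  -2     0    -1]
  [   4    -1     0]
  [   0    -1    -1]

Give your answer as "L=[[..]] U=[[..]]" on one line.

L=[[1,0,0],[-2,1,0],[0,1,1]] U=[[-2,0,-1],[0,-1,-2],[0,0,1]]

  row1 -= -2·row0 → [0,-1,-2]
  row2 -= 0·row0 → [0,-1,-1]
  row2 -= 1·row1 → [0,0,1]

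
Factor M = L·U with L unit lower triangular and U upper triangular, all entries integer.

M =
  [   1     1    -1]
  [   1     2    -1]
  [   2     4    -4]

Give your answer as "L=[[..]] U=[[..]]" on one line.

  row1 -= 1·row0 → [0,1,0]
  row2 -= 2·row0 → [0,2,-2]
  row2 -= 2·row1 → [0,0,-2]

L=[[1,0,0],[1,1,0],[2,2,1]] U=[[1,1,-1],[0,1,0],[0,0,-2]]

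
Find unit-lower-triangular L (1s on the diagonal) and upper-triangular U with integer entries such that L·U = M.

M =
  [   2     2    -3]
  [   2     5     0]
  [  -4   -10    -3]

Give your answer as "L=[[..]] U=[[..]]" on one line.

  row1 -= 1·row0 → [0,3,3]
  row2 -= -2·row0 → [0,-6,-9]
  row2 -= -2·row1 → [0,0,-3]

L=[[1,0,0],[1,1,0],[-2,-2,1]] U=[[2,2,-3],[0,3,3],[0,0,-3]]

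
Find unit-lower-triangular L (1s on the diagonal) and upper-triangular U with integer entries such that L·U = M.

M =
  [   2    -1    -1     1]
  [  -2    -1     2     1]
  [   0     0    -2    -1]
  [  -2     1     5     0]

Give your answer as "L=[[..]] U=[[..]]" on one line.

L=[[1,0,0,0],[-1,1,0,0],[0,0,1,0],[-1,0,-2,1]] U=[[2,-1,-1,1],[0,-2,1,2],[0,0,-2,-1],[0,0,0,-1]]

  row1 -= -1·row0 → [0,-2,1,2]
  row2 -= 0·row0 → [0,0,-2,-1]
  row3 -= -1·row0 → [0,0,4,1]
  row2 -= 0·row1 → [0,0,-2,-1]
  row3 -= 0·row1 → [0,0,4,1]
  row3 -= -2·row2 → [0,0,0,-1]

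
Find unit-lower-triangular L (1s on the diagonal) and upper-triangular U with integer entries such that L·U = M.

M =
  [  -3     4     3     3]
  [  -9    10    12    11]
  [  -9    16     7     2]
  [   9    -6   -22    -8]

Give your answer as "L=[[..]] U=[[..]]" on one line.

L=[[1,0,0,0],[3,1,0,0],[3,-2,1,0],[-3,-3,-1,1]] U=[[-3,4,3,3],[0,-2,3,2],[0,0,4,-3],[0,0,0,4]]

  R1 -= 3·R0 → [0,-2,3,2]
  R2 -= 3·R0 → [0,4,-2,-7]
  R3 -= -3·R0 → [0,6,-13,1]
  R2 -= -2·R1 → [0,0,4,-3]
  R3 -= -3·R1 → [0,0,-4,7]
  R3 -= -1·R2 → [0,0,0,4]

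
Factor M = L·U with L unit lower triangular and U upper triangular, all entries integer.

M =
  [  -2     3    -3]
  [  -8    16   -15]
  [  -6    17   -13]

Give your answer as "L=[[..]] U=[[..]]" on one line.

  r1 -= 4·r0 → [0,4,-3]
  r2 -= 3·r0 → [0,8,-4]
  r2 -= 2·r1 → [0,0,2]

L=[[1,0,0],[4,1,0],[3,2,1]] U=[[-2,3,-3],[0,4,-3],[0,0,2]]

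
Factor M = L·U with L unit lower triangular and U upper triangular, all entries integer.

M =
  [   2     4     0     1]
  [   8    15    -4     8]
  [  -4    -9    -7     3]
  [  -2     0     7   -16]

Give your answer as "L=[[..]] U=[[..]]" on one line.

L=[[1,0,0,0],[4,1,0,0],[-2,1,1,0],[-1,-4,3,1]] U=[[2,4,0,1],[0,-1,-4,4],[0,0,-3,1],[0,0,0,-2]]

  r1 -= 4·r0 → [0,-1,-4,4]
  r2 -= -2·r0 → [0,-1,-7,5]
  r3 -= -1·r0 → [0,4,7,-15]
  r2 -= 1·r1 → [0,0,-3,1]
  r3 -= -4·r1 → [0,0,-9,1]
  r3 -= 3·r2 → [0,0,0,-2]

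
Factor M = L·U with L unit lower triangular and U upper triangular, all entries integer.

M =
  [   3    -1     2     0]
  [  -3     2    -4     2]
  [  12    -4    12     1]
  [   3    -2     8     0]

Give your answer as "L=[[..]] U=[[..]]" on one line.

L=[[1,0,0,0],[-1,1,0,0],[4,0,1,0],[1,-1,1,1]] U=[[3,-1,2,0],[0,1,-2,2],[0,0,4,1],[0,0,0,1]]

  r1 -= -1·r0 → [0,1,-2,2]
  r2 -= 4·r0 → [0,0,4,1]
  r3 -= 1·r0 → [0,-1,6,0]
  r2 -= 0·r1 → [0,0,4,1]
  r3 -= -1·r1 → [0,0,4,2]
  r3 -= 1·r2 → [0,0,0,1]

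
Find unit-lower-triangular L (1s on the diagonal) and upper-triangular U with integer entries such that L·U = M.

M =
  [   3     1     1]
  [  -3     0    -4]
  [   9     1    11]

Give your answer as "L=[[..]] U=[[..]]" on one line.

L=[[1,0,0],[-1,1,0],[3,-2,1]] U=[[3,1,1],[0,1,-3],[0,0,2]]

  r1 -= -1·r0 → [0,1,-3]
  r2 -= 3·r0 → [0,-2,8]
  r2 -= -2·r1 → [0,0,2]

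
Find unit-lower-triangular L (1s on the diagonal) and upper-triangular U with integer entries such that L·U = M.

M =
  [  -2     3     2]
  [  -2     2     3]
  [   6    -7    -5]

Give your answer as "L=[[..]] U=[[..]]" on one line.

  r1 -= 1·r0 → [0,-1,1]
  r2 -= -3·r0 → [0,2,1]
  r2 -= -2·r1 → [0,0,3]

L=[[1,0,0],[1,1,0],[-3,-2,1]] U=[[-2,3,2],[0,-1,1],[0,0,3]]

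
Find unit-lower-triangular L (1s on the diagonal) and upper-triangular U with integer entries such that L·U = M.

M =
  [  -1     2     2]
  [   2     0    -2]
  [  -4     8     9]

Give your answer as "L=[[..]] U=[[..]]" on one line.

L=[[1,0,0],[-2,1,0],[4,0,1]] U=[[-1,2,2],[0,4,2],[0,0,1]]

  R1 -= -2·R0 → [0,4,2]
  R2 -= 4·R0 → [0,0,1]
  R2 -= 0·R1 → [0,0,1]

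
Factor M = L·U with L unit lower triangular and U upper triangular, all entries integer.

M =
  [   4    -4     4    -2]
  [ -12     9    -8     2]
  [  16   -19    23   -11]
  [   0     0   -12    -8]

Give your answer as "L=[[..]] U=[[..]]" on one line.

  r1 -= -3·r0 → [0,-3,4,-4]
  r2 -= 4·r0 → [0,-3,7,-3]
  r3 -= 0·r0 → [0,0,-12,-8]
  r2 -= 1·r1 → [0,0,3,1]
  r3 -= 0·r1 → [0,0,-12,-8]
  r3 -= -4·r2 → [0,0,0,-4]

L=[[1,0,0,0],[-3,1,0,0],[4,1,1,0],[0,0,-4,1]] U=[[4,-4,4,-2],[0,-3,4,-4],[0,0,3,1],[0,0,0,-4]]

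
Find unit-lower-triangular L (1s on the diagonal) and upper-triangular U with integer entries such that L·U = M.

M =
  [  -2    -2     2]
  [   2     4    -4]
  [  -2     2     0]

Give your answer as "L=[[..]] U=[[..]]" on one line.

  R1 -= -1·R0 → [0,2,-2]
  R2 -= 1·R0 → [0,4,-2]
  R2 -= 2·R1 → [0,0,2]

L=[[1,0,0],[-1,1,0],[1,2,1]] U=[[-2,-2,2],[0,2,-2],[0,0,2]]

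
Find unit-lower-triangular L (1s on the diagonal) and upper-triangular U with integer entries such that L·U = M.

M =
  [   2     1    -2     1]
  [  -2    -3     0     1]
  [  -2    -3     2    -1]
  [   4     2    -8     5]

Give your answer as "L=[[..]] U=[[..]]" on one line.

L=[[1,0,0,0],[-1,1,0,0],[-1,1,1,0],[2,0,-2,1]] U=[[2,1,-2,1],[0,-2,-2,2],[0,0,2,-2],[0,0,0,-1]]

  R1 -= -1·R0 → [0,-2,-2,2]
  R2 -= -1·R0 → [0,-2,0,0]
  R3 -= 2·R0 → [0,0,-4,3]
  R2 -= 1·R1 → [0,0,2,-2]
  R3 -= 0·R1 → [0,0,-4,3]
  R3 -= -2·R2 → [0,0,0,-1]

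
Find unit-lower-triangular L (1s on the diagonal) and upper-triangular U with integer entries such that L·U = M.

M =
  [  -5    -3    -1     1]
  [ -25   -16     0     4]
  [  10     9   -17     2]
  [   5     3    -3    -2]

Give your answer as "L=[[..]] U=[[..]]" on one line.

  row1 -= 5·row0 → [0,-1,5,-1]
  row2 -= -2·row0 → [0,3,-19,4]
  row3 -= -1·row0 → [0,0,-4,-1]
  row2 -= -3·row1 → [0,0,-4,1]
  row3 -= 0·row1 → [0,0,-4,-1]
  row3 -= 1·row2 → [0,0,0,-2]

L=[[1,0,0,0],[5,1,0,0],[-2,-3,1,0],[-1,0,1,1]] U=[[-5,-3,-1,1],[0,-1,5,-1],[0,0,-4,1],[0,0,0,-2]]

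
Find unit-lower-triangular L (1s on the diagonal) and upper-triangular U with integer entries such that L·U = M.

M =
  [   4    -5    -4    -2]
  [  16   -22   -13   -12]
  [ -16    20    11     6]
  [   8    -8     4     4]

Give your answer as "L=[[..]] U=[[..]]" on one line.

  r1 -= 4·r0 → [0,-2,3,-4]
  r2 -= -4·r0 → [0,0,-5,-2]
  r3 -= 2·r0 → [0,2,12,8]
  r2 -= 0·r1 → [0,0,-5,-2]
  r3 -= -1·r1 → [0,0,15,4]
  r3 -= -3·r2 → [0,0,0,-2]

L=[[1,0,0,0],[4,1,0,0],[-4,0,1,0],[2,-1,-3,1]] U=[[4,-5,-4,-2],[0,-2,3,-4],[0,0,-5,-2],[0,0,0,-2]]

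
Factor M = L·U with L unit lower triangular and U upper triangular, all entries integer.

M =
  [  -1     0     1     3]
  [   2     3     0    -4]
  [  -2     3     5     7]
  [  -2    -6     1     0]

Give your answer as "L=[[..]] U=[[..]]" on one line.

  row1 -= -2·row0 → [0,3,2,2]
  row2 -= 2·row0 → [0,3,3,1]
  row3 -= 2·row0 → [0,-6,-1,-6]
  row2 -= 1·row1 → [0,0,1,-1]
  row3 -= -2·row1 → [0,0,3,-2]
  row3 -= 3·row2 → [0,0,0,1]

L=[[1,0,0,0],[-2,1,0,0],[2,1,1,0],[2,-2,3,1]] U=[[-1,0,1,3],[0,3,2,2],[0,0,1,-1],[0,0,0,1]]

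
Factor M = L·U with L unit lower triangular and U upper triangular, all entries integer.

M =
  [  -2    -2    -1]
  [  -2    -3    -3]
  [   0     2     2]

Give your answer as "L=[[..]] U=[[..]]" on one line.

  row1 -= 1·row0 → [0,-1,-2]
  row2 -= 0·row0 → [0,2,2]
  row2 -= -2·row1 → [0,0,-2]

L=[[1,0,0],[1,1,0],[0,-2,1]] U=[[-2,-2,-1],[0,-1,-2],[0,0,-2]]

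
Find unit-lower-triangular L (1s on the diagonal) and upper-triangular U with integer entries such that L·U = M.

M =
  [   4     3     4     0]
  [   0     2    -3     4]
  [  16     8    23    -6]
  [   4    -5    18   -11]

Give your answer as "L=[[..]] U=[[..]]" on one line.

  row1 -= 0·row0 → [0,2,-3,4]
  row2 -= 4·row0 → [0,-4,7,-6]
  row3 -= 1·row0 → [0,-8,14,-11]
  row2 -= -2·row1 → [0,0,1,2]
  row3 -= -4·row1 → [0,0,2,5]
  row3 -= 2·row2 → [0,0,0,1]

L=[[1,0,0,0],[0,1,0,0],[4,-2,1,0],[1,-4,2,1]] U=[[4,3,4,0],[0,2,-3,4],[0,0,1,2],[0,0,0,1]]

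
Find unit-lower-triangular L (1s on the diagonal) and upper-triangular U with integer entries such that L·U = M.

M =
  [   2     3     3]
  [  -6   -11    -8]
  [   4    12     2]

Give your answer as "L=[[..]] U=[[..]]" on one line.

  r1 -= -3·r0 → [0,-2,1]
  r2 -= 2·r0 → [0,6,-4]
  r2 -= -3·r1 → [0,0,-1]

L=[[1,0,0],[-3,1,0],[2,-3,1]] U=[[2,3,3],[0,-2,1],[0,0,-1]]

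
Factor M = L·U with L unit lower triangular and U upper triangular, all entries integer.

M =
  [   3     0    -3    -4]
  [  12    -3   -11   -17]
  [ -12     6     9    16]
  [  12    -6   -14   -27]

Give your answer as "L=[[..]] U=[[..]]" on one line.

L=[[1,0,0,0],[4,1,0,0],[-4,-2,1,0],[4,2,4,1]] U=[[3,0,-3,-4],[0,-3,1,-1],[0,0,-1,-2],[0,0,0,-1]]

  row1 -= 4·row0 → [0,-3,1,-1]
  row2 -= -4·row0 → [0,6,-3,0]
  row3 -= 4·row0 → [0,-6,-2,-11]
  row2 -= -2·row1 → [0,0,-1,-2]
  row3 -= 2·row1 → [0,0,-4,-9]
  row3 -= 4·row2 → [0,0,0,-1]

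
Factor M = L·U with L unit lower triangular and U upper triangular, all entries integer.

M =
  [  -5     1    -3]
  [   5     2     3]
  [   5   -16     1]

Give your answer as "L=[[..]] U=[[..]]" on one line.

  r1 -= -1·r0 → [0,3,0]
  r2 -= -1·r0 → [0,-15,-2]
  r2 -= -5·r1 → [0,0,-2]

L=[[1,0,0],[-1,1,0],[-1,-5,1]] U=[[-5,1,-3],[0,3,0],[0,0,-2]]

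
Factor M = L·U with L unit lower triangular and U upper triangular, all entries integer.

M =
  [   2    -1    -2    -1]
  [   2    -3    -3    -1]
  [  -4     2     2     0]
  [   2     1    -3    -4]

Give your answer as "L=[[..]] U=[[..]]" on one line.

L=[[1,0,0,0],[1,1,0,0],[-2,0,1,0],[1,-1,1,1]] U=[[2,-1,-2,-1],[0,-2,-1,0],[0,0,-2,-2],[0,0,0,-1]]

  R1 -= 1·R0 → [0,-2,-1,0]
  R2 -= -2·R0 → [0,0,-2,-2]
  R3 -= 1·R0 → [0,2,-1,-3]
  R2 -= 0·R1 → [0,0,-2,-2]
  R3 -= -1·R1 → [0,0,-2,-3]
  R3 -= 1·R2 → [0,0,0,-1]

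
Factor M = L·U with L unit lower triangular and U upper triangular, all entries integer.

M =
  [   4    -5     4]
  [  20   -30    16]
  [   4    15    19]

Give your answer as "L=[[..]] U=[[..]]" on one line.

  r1 -= 5·r0 → [0,-5,-4]
  r2 -= 1·r0 → [0,20,15]
  r2 -= -4·r1 → [0,0,-1]

L=[[1,0,0],[5,1,0],[1,-4,1]] U=[[4,-5,4],[0,-5,-4],[0,0,-1]]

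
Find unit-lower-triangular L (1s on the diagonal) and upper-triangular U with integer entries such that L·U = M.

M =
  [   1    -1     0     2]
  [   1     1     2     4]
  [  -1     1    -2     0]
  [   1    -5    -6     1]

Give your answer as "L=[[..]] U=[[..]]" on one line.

L=[[1,0,0,0],[1,1,0,0],[-1,0,1,0],[1,-2,1,1]] U=[[1,-1,0,2],[0,2,2,2],[0,0,-2,2],[0,0,0,1]]

  r1 -= 1·r0 → [0,2,2,2]
  r2 -= -1·r0 → [0,0,-2,2]
  r3 -= 1·r0 → [0,-4,-6,-1]
  r2 -= 0·r1 → [0,0,-2,2]
  r3 -= -2·r1 → [0,0,-2,3]
  r3 -= 1·r2 → [0,0,0,1]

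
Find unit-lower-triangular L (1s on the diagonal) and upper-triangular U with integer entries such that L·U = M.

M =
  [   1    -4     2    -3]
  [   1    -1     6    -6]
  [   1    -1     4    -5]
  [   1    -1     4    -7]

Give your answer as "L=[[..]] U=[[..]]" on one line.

  r1 -= 1·r0 → [0,3,4,-3]
  r2 -= 1·r0 → [0,3,2,-2]
  r3 -= 1·r0 → [0,3,2,-4]
  r2 -= 1·r1 → [0,0,-2,1]
  r3 -= 1·r1 → [0,0,-2,-1]
  r3 -= 1·r2 → [0,0,0,-2]

L=[[1,0,0,0],[1,1,0,0],[1,1,1,0],[1,1,1,1]] U=[[1,-4,2,-3],[0,3,4,-3],[0,0,-2,1],[0,0,0,-2]]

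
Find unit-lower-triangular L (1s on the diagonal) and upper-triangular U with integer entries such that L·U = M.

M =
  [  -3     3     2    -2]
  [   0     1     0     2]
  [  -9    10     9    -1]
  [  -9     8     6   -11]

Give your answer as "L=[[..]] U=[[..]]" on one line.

L=[[1,0,0,0],[0,1,0,0],[3,1,1,0],[3,-1,0,1]] U=[[-3,3,2,-2],[0,1,0,2],[0,0,3,3],[0,0,0,-3]]

  R1 -= 0·R0 → [0,1,0,2]
  R2 -= 3·R0 → [0,1,3,5]
  R3 -= 3·R0 → [0,-1,0,-5]
  R2 -= 1·R1 → [0,0,3,3]
  R3 -= -1·R1 → [0,0,0,-3]
  R3 -= 0·R2 → [0,0,0,-3]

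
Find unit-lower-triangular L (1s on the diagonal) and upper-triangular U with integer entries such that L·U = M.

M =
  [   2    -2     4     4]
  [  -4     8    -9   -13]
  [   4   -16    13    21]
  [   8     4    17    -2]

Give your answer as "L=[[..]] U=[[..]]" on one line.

L=[[1,0,0,0],[-2,1,0,0],[2,-3,1,0],[4,3,2,1]] U=[[2,-2,4,4],[0,4,-1,-5],[0,0,2,-2],[0,0,0,1]]

  row1 -= -2·row0 → [0,4,-1,-5]
  row2 -= 2·row0 → [0,-12,5,13]
  row3 -= 4·row0 → [0,12,1,-18]
  row2 -= -3·row1 → [0,0,2,-2]
  row3 -= 3·row1 → [0,0,4,-3]
  row3 -= 2·row2 → [0,0,0,1]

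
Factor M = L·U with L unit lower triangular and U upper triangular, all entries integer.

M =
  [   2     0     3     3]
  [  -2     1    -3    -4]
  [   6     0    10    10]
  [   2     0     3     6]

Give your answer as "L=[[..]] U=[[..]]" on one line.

  r1 -= -1·r0 → [0,1,0,-1]
  r2 -= 3·r0 → [0,0,1,1]
  r3 -= 1·r0 → [0,0,0,3]
  r2 -= 0·r1 → [0,0,1,1]
  r3 -= 0·r1 → [0,0,0,3]
  r3 -= 0·r2 → [0,0,0,3]

L=[[1,0,0,0],[-1,1,0,0],[3,0,1,0],[1,0,0,1]] U=[[2,0,3,3],[0,1,0,-1],[0,0,1,1],[0,0,0,3]]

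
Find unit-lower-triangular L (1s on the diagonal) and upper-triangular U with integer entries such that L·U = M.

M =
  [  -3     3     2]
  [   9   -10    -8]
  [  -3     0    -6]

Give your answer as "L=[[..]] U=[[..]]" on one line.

  row1 -= -3·row0 → [0,-1,-2]
  row2 -= 1·row0 → [0,-3,-8]
  row2 -= 3·row1 → [0,0,-2]

L=[[1,0,0],[-3,1,0],[1,3,1]] U=[[-3,3,2],[0,-1,-2],[0,0,-2]]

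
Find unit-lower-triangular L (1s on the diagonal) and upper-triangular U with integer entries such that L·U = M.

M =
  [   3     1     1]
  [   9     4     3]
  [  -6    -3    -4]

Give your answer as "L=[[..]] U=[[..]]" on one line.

L=[[1,0,0],[3,1,0],[-2,-1,1]] U=[[3,1,1],[0,1,0],[0,0,-2]]

  R1 -= 3·R0 → [0,1,0]
  R2 -= -2·R0 → [0,-1,-2]
  R2 -= -1·R1 → [0,0,-2]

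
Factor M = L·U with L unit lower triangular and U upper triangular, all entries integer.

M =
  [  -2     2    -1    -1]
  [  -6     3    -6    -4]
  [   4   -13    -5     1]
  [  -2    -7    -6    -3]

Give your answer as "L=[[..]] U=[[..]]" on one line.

L=[[1,0,0,0],[3,1,0,0],[-2,3,1,0],[1,3,2,1]] U=[[-2,2,-1,-1],[0,-3,-3,-1],[0,0,2,2],[0,0,0,-3]]

  R1 -= 3·R0 → [0,-3,-3,-1]
  R2 -= -2·R0 → [0,-9,-7,-1]
  R3 -= 1·R0 → [0,-9,-5,-2]
  R2 -= 3·R1 → [0,0,2,2]
  R3 -= 3·R1 → [0,0,4,1]
  R3 -= 2·R2 → [0,0,0,-3]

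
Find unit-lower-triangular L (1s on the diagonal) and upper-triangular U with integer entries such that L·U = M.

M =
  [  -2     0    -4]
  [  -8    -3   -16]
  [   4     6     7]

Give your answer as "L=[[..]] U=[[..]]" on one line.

L=[[1,0,0],[4,1,0],[-2,-2,1]] U=[[-2,0,-4],[0,-3,0],[0,0,-1]]

  row1 -= 4·row0 → [0,-3,0]
  row2 -= -2·row0 → [0,6,-1]
  row2 -= -2·row1 → [0,0,-1]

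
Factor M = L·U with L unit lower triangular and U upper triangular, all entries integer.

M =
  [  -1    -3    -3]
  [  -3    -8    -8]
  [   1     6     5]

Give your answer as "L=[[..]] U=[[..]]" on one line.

  row1 -= 3·row0 → [0,1,1]
  row2 -= -1·row0 → [0,3,2]
  row2 -= 3·row1 → [0,0,-1]

L=[[1,0,0],[3,1,0],[-1,3,1]] U=[[-1,-3,-3],[0,1,1],[0,0,-1]]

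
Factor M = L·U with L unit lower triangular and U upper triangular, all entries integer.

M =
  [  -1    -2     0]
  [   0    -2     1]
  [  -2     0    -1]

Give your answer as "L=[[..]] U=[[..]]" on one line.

L=[[1,0,0],[0,1,0],[2,-2,1]] U=[[-1,-2,0],[0,-2,1],[0,0,1]]

  row1 -= 0·row0 → [0,-2,1]
  row2 -= 2·row0 → [0,4,-1]
  row2 -= -2·row1 → [0,0,1]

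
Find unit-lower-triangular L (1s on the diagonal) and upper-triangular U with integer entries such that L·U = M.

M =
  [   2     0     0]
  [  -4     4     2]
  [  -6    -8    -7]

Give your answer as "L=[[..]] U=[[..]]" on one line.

  r1 -= -2·r0 → [0,4,2]
  r2 -= -3·r0 → [0,-8,-7]
  r2 -= -2·r1 → [0,0,-3]

L=[[1,0,0],[-2,1,0],[-3,-2,1]] U=[[2,0,0],[0,4,2],[0,0,-3]]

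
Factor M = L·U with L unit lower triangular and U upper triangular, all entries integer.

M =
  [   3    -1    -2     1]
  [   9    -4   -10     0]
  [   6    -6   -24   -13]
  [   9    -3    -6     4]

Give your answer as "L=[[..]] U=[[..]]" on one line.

L=[[1,0,0,0],[3,1,0,0],[2,4,1,0],[3,0,0,1]] U=[[3,-1,-2,1],[0,-1,-4,-3],[0,0,-4,-3],[0,0,0,1]]

  R1 -= 3·R0 → [0,-1,-4,-3]
  R2 -= 2·R0 → [0,-4,-20,-15]
  R3 -= 3·R0 → [0,0,0,1]
  R2 -= 4·R1 → [0,0,-4,-3]
  R3 -= 0·R1 → [0,0,0,1]
  R3 -= 0·R2 → [0,0,0,1]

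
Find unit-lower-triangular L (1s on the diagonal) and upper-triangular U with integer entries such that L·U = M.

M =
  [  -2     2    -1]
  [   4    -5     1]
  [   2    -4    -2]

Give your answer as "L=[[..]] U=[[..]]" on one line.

L=[[1,0,0],[-2,1,0],[-1,2,1]] U=[[-2,2,-1],[0,-1,-1],[0,0,-1]]

  r1 -= -2·r0 → [0,-1,-1]
  r2 -= -1·r0 → [0,-2,-3]
  r2 -= 2·r1 → [0,0,-1]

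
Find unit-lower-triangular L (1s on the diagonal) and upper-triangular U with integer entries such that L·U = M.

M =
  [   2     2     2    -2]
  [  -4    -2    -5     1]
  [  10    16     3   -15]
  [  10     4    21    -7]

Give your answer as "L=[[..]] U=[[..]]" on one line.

L=[[1,0,0,0],[-2,1,0,0],[5,3,1,0],[5,-3,-2,1]] U=[[2,2,2,-2],[0,2,-1,-3],[0,0,-4,4],[0,0,0,2]]

  r1 -= -2·r0 → [0,2,-1,-3]
  r2 -= 5·r0 → [0,6,-7,-5]
  r3 -= 5·r0 → [0,-6,11,3]
  r2 -= 3·r1 → [0,0,-4,4]
  r3 -= -3·r1 → [0,0,8,-6]
  r3 -= -2·r2 → [0,0,0,2]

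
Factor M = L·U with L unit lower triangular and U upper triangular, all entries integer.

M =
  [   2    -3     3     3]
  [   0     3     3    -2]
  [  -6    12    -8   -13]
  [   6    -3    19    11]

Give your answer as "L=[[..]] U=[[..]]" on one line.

L=[[1,0,0,0],[0,1,0,0],[-3,1,1,0],[3,2,-2,1]] U=[[2,-3,3,3],[0,3,3,-2],[0,0,-2,-2],[0,0,0,2]]

  r1 -= 0·r0 → [0,3,3,-2]
  r2 -= -3·r0 → [0,3,1,-4]
  r3 -= 3·r0 → [0,6,10,2]
  r2 -= 1·r1 → [0,0,-2,-2]
  r3 -= 2·r1 → [0,0,4,6]
  r3 -= -2·r2 → [0,0,0,2]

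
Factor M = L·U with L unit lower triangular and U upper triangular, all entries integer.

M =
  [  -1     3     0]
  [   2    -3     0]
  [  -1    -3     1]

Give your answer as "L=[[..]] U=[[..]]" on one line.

L=[[1,0,0],[-2,1,0],[1,-2,1]] U=[[-1,3,0],[0,3,0],[0,0,1]]

  R1 -= -2·R0 → [0,3,0]
  R2 -= 1·R0 → [0,-6,1]
  R2 -= -2·R1 → [0,0,1]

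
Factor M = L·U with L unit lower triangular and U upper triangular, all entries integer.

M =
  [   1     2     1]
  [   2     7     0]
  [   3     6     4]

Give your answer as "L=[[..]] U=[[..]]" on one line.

L=[[1,0,0],[2,1,0],[3,0,1]] U=[[1,2,1],[0,3,-2],[0,0,1]]

  R1 -= 2·R0 → [0,3,-2]
  R2 -= 3·R0 → [0,0,1]
  R2 -= 0·R1 → [0,0,1]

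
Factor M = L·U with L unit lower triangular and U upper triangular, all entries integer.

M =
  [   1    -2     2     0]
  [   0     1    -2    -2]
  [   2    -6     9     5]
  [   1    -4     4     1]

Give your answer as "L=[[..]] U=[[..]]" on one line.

  row1 -= 0·row0 → [0,1,-2,-2]
  row2 -= 2·row0 → [0,-2,5,5]
  row3 -= 1·row0 → [0,-2,2,1]
  row2 -= -2·row1 → [0,0,1,1]
  row3 -= -2·row1 → [0,0,-2,-3]
  row3 -= -2·row2 → [0,0,0,-1]

L=[[1,0,0,0],[0,1,0,0],[2,-2,1,0],[1,-2,-2,1]] U=[[1,-2,2,0],[0,1,-2,-2],[0,0,1,1],[0,0,0,-1]]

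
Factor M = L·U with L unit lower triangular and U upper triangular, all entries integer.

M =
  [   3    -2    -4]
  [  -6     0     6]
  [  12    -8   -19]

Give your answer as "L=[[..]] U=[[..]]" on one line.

L=[[1,0,0],[-2,1,0],[4,0,1]] U=[[3,-2,-4],[0,-4,-2],[0,0,-3]]

  r1 -= -2·r0 → [0,-4,-2]
  r2 -= 4·r0 → [0,0,-3]
  r2 -= 0·r1 → [0,0,-3]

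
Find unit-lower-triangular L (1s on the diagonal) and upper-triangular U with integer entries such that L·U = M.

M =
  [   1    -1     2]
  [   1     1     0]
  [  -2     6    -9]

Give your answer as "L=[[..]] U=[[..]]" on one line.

L=[[1,0,0],[1,1,0],[-2,2,1]] U=[[1,-1,2],[0,2,-2],[0,0,-1]]

  R1 -= 1·R0 → [0,2,-2]
  R2 -= -2·R0 → [0,4,-5]
  R2 -= 2·R1 → [0,0,-1]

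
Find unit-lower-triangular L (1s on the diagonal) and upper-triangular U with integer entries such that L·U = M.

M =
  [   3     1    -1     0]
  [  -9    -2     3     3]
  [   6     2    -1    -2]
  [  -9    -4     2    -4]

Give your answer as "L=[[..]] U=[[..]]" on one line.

L=[[1,0,0,0],[-3,1,0,0],[2,0,1,0],[-3,-1,-1,1]] U=[[3,1,-1,0],[0,1,0,3],[0,0,1,-2],[0,0,0,-3]]

  row1 -= -3·row0 → [0,1,0,3]
  row2 -= 2·row0 → [0,0,1,-2]
  row3 -= -3·row0 → [0,-1,-1,-4]
  row2 -= 0·row1 → [0,0,1,-2]
  row3 -= -1·row1 → [0,0,-1,-1]
  row3 -= -1·row2 → [0,0,0,-3]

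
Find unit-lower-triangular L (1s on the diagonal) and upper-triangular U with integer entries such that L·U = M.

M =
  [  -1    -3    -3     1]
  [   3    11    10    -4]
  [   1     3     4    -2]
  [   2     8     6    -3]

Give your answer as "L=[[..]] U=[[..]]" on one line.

L=[[1,0,0,0],[-3,1,0,0],[-1,0,1,0],[-2,1,-1,1]] U=[[-1,-3,-3,1],[0,2,1,-1],[0,0,1,-1],[0,0,0,-1]]

  r1 -= -3·r0 → [0,2,1,-1]
  r2 -= -1·r0 → [0,0,1,-1]
  r3 -= -2·r0 → [0,2,0,-1]
  r2 -= 0·r1 → [0,0,1,-1]
  r3 -= 1·r1 → [0,0,-1,0]
  r3 -= -1·r2 → [0,0,0,-1]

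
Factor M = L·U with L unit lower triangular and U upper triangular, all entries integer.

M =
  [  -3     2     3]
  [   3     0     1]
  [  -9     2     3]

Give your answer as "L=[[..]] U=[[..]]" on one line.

  r1 -= -1·r0 → [0,2,4]
  r2 -= 3·r0 → [0,-4,-6]
  r2 -= -2·r1 → [0,0,2]

L=[[1,0,0],[-1,1,0],[3,-2,1]] U=[[-3,2,3],[0,2,4],[0,0,2]]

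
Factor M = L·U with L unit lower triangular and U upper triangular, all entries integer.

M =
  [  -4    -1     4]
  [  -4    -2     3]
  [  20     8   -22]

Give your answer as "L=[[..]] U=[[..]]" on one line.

  R1 -= 1·R0 → [0,-1,-1]
  R2 -= -5·R0 → [0,3,-2]
  R2 -= -3·R1 → [0,0,-5]

L=[[1,0,0],[1,1,0],[-5,-3,1]] U=[[-4,-1,4],[0,-1,-1],[0,0,-5]]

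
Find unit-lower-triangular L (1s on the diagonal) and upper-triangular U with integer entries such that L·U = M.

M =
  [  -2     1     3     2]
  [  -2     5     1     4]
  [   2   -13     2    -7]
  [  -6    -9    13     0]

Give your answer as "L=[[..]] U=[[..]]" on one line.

  row1 -= 1·row0 → [0,4,-2,2]
  row2 -= -1·row0 → [0,-12,5,-5]
  row3 -= 3·row0 → [0,-12,4,-6]
  row2 -= -3·row1 → [0,0,-1,1]
  row3 -= -3·row1 → [0,0,-2,0]
  row3 -= 2·row2 → [0,0,0,-2]

L=[[1,0,0,0],[1,1,0,0],[-1,-3,1,0],[3,-3,2,1]] U=[[-2,1,3,2],[0,4,-2,2],[0,0,-1,1],[0,0,0,-2]]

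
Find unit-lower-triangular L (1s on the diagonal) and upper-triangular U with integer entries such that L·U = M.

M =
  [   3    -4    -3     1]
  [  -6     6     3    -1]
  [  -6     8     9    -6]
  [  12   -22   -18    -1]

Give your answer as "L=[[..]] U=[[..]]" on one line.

  R1 -= -2·R0 → [0,-2,-3,1]
  R2 -= -2·R0 → [0,0,3,-4]
  R3 -= 4·R0 → [0,-6,-6,-5]
  R2 -= 0·R1 → [0,0,3,-4]
  R3 -= 3·R1 → [0,0,3,-8]
  R3 -= 1·R2 → [0,0,0,-4]

L=[[1,0,0,0],[-2,1,0,0],[-2,0,1,0],[4,3,1,1]] U=[[3,-4,-3,1],[0,-2,-3,1],[0,0,3,-4],[0,0,0,-4]]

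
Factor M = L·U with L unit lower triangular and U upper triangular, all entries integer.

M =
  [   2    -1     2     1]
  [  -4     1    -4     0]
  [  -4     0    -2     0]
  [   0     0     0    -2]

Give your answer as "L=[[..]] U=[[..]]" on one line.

  R1 -= -2·R0 → [0,-1,0,2]
  R2 -= -2·R0 → [0,-2,2,2]
  R3 -= 0·R0 → [0,0,0,-2]
  R2 -= 2·R1 → [0,0,2,-2]
  R3 -= 0·R1 → [0,0,0,-2]
  R3 -= 0·R2 → [0,0,0,-2]

L=[[1,0,0,0],[-2,1,0,0],[-2,2,1,0],[0,0,0,1]] U=[[2,-1,2,1],[0,-1,0,2],[0,0,2,-2],[0,0,0,-2]]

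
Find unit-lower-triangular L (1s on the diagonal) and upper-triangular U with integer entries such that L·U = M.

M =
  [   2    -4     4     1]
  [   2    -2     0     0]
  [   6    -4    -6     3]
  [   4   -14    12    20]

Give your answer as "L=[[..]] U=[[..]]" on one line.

  R1 -= 1·R0 → [0,2,-4,-1]
  R2 -= 3·R0 → [0,8,-18,0]
  R3 -= 2·R0 → [0,-6,4,18]
  R2 -= 4·R1 → [0,0,-2,4]
  R3 -= -3·R1 → [0,0,-8,15]
  R3 -= 4·R2 → [0,0,0,-1]

L=[[1,0,0,0],[1,1,0,0],[3,4,1,0],[2,-3,4,1]] U=[[2,-4,4,1],[0,2,-4,-1],[0,0,-2,4],[0,0,0,-1]]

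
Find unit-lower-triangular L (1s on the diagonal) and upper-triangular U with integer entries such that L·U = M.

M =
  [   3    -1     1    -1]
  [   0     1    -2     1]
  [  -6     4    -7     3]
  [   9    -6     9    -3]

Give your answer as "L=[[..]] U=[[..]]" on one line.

L=[[1,0,0,0],[0,1,0,0],[-2,2,1,0],[3,-3,0,1]] U=[[3,-1,1,-1],[0,1,-2,1],[0,0,-1,-1],[0,0,0,3]]

  row1 -= 0·row0 → [0,1,-2,1]
  row2 -= -2·row0 → [0,2,-5,1]
  row3 -= 3·row0 → [0,-3,6,0]
  row2 -= 2·row1 → [0,0,-1,-1]
  row3 -= -3·row1 → [0,0,0,3]
  row3 -= 0·row2 → [0,0,0,3]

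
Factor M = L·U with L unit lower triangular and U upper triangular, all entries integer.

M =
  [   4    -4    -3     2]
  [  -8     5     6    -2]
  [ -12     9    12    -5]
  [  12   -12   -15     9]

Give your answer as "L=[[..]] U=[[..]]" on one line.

L=[[1,0,0,0],[-2,1,0,0],[-3,1,1,0],[3,0,-2,1]] U=[[4,-4,-3,2],[0,-3,0,2],[0,0,3,-1],[0,0,0,1]]

  R1 -= -2·R0 → [0,-3,0,2]
  R2 -= -3·R0 → [0,-3,3,1]
  R3 -= 3·R0 → [0,0,-6,3]
  R2 -= 1·R1 → [0,0,3,-1]
  R3 -= 0·R1 → [0,0,-6,3]
  R3 -= -2·R2 → [0,0,0,1]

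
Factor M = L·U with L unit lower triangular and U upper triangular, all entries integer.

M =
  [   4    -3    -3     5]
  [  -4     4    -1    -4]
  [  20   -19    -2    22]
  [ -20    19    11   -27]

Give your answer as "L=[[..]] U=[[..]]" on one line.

L=[[1,0,0,0],[-1,1,0,0],[5,-4,1,0],[-5,4,-4,1]] U=[[4,-3,-3,5],[0,1,-4,1],[0,0,-3,1],[0,0,0,-2]]

  row1 -= -1·row0 → [0,1,-4,1]
  row2 -= 5·row0 → [0,-4,13,-3]
  row3 -= -5·row0 → [0,4,-4,-2]
  row2 -= -4·row1 → [0,0,-3,1]
  row3 -= 4·row1 → [0,0,12,-6]
  row3 -= -4·row2 → [0,0,0,-2]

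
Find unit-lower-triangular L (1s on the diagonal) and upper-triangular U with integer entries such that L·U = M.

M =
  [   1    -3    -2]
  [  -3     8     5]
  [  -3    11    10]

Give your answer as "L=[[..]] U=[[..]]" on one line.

  row1 -= -3·row0 → [0,-1,-1]
  row2 -= -3·row0 → [0,2,4]
  row2 -= -2·row1 → [0,0,2]

L=[[1,0,0],[-3,1,0],[-3,-2,1]] U=[[1,-3,-2],[0,-1,-1],[0,0,2]]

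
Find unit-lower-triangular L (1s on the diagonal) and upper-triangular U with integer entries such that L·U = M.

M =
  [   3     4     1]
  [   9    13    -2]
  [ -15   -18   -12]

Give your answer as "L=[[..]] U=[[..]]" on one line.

L=[[1,0,0],[3,1,0],[-5,2,1]] U=[[3,4,1],[0,1,-5],[0,0,3]]

  R1 -= 3·R0 → [0,1,-5]
  R2 -= -5·R0 → [0,2,-7]
  R2 -= 2·R1 → [0,0,3]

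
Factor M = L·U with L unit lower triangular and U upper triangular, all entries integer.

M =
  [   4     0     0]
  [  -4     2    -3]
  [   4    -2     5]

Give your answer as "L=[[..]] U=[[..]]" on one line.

L=[[1,0,0],[-1,1,0],[1,-1,1]] U=[[4,0,0],[0,2,-3],[0,0,2]]

  r1 -= -1·r0 → [0,2,-3]
  r2 -= 1·r0 → [0,-2,5]
  r2 -= -1·r1 → [0,0,2]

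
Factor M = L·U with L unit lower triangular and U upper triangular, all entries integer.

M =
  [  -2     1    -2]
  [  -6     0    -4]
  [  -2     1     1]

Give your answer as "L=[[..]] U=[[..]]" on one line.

L=[[1,0,0],[3,1,0],[1,0,1]] U=[[-2,1,-2],[0,-3,2],[0,0,3]]

  R1 -= 3·R0 → [0,-3,2]
  R2 -= 1·R0 → [0,0,3]
  R2 -= 0·R1 → [0,0,3]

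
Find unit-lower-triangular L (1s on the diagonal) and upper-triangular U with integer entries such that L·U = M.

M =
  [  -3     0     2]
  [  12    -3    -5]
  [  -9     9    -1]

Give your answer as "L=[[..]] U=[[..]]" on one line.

  R1 -= -4·R0 → [0,-3,3]
  R2 -= 3·R0 → [0,9,-7]
  R2 -= -3·R1 → [0,0,2]

L=[[1,0,0],[-4,1,0],[3,-3,1]] U=[[-3,0,2],[0,-3,3],[0,0,2]]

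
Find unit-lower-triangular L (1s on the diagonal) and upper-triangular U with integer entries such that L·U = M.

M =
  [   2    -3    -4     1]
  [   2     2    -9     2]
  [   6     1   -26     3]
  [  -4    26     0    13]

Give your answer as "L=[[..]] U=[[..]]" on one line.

L=[[1,0,0,0],[1,1,0,0],[3,2,1,0],[-2,4,-3,1]] U=[[2,-3,-4,1],[0,5,-5,1],[0,0,-4,-2],[0,0,0,5]]

  r1 -= 1·r0 → [0,5,-5,1]
  r2 -= 3·r0 → [0,10,-14,0]
  r3 -= -2·r0 → [0,20,-8,15]
  r2 -= 2·r1 → [0,0,-4,-2]
  r3 -= 4·r1 → [0,0,12,11]
  r3 -= -3·r2 → [0,0,0,5]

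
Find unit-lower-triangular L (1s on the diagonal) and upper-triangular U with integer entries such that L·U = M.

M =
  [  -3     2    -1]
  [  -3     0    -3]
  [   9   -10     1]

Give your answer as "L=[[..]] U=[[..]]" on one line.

  row1 -= 1·row0 → [0,-2,-2]
  row2 -= -3·row0 → [0,-4,-2]
  row2 -= 2·row1 → [0,0,2]

L=[[1,0,0],[1,1,0],[-3,2,1]] U=[[-3,2,-1],[0,-2,-2],[0,0,2]]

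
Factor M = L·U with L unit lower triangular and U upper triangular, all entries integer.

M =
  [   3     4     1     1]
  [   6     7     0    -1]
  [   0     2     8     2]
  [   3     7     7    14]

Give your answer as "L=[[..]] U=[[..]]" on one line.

L=[[1,0,0,0],[2,1,0,0],[0,-2,1,0],[1,-3,0,1]] U=[[3,4,1,1],[0,-1,-2,-3],[0,0,4,-4],[0,0,0,4]]

  r1 -= 2·r0 → [0,-1,-2,-3]
  r2 -= 0·r0 → [0,2,8,2]
  r3 -= 1·r0 → [0,3,6,13]
  r2 -= -2·r1 → [0,0,4,-4]
  r3 -= -3·r1 → [0,0,0,4]
  r3 -= 0·r2 → [0,0,0,4]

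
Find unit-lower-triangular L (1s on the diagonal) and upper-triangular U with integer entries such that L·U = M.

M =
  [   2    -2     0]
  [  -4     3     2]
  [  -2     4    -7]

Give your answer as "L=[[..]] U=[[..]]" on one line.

  r1 -= -2·r0 → [0,-1,2]
  r2 -= -1·r0 → [0,2,-7]
  r2 -= -2·r1 → [0,0,-3]

L=[[1,0,0],[-2,1,0],[-1,-2,1]] U=[[2,-2,0],[0,-1,2],[0,0,-3]]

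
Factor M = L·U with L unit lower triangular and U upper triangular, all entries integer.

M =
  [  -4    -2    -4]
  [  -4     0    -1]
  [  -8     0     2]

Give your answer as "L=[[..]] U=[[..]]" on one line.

  R1 -= 1·R0 → [0,2,3]
  R2 -= 2·R0 → [0,4,10]
  R2 -= 2·R1 → [0,0,4]

L=[[1,0,0],[1,1,0],[2,2,1]] U=[[-4,-2,-4],[0,2,3],[0,0,4]]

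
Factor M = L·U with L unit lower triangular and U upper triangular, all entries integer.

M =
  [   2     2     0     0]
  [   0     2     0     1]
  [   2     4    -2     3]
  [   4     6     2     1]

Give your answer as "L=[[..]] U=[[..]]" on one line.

L=[[1,0,0,0],[0,1,0,0],[1,1,1,0],[2,1,-1,1]] U=[[2,2,0,0],[0,2,0,1],[0,0,-2,2],[0,0,0,2]]

  row1 -= 0·row0 → [0,2,0,1]
  row2 -= 1·row0 → [0,2,-2,3]
  row3 -= 2·row0 → [0,2,2,1]
  row2 -= 1·row1 → [0,0,-2,2]
  row3 -= 1·row1 → [0,0,2,0]
  row3 -= -1·row2 → [0,0,0,2]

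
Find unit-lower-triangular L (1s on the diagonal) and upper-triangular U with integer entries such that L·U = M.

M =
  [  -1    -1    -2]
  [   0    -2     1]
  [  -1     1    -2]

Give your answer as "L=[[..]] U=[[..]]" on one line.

  row1 -= 0·row0 → [0,-2,1]
  row2 -= 1·row0 → [0,2,0]
  row2 -= -1·row1 → [0,0,1]

L=[[1,0,0],[0,1,0],[1,-1,1]] U=[[-1,-1,-2],[0,-2,1],[0,0,1]]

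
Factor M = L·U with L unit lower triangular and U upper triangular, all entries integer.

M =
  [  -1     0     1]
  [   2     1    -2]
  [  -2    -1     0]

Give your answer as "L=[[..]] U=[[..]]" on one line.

L=[[1,0,0],[-2,1,0],[2,-1,1]] U=[[-1,0,1],[0,1,0],[0,0,-2]]

  r1 -= -2·r0 → [0,1,0]
  r2 -= 2·r0 → [0,-1,-2]
  r2 -= -1·r1 → [0,0,-2]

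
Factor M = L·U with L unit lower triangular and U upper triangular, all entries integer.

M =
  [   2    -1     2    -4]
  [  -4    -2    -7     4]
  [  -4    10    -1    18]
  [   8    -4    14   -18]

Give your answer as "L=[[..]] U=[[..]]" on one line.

  R1 -= -2·R0 → [0,-4,-3,-4]
  R2 -= -2·R0 → [0,8,3,10]
  R3 -= 4·R0 → [0,0,6,-2]
  R2 -= -2·R1 → [0,0,-3,2]
  R3 -= 0·R1 → [0,0,6,-2]
  R3 -= -2·R2 → [0,0,0,2]

L=[[1,0,0,0],[-2,1,0,0],[-2,-2,1,0],[4,0,-2,1]] U=[[2,-1,2,-4],[0,-4,-3,-4],[0,0,-3,2],[0,0,0,2]]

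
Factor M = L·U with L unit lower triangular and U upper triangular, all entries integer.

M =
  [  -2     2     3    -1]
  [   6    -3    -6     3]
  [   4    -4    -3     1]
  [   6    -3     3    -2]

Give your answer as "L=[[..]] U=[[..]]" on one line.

L=[[1,0,0,0],[-3,1,0,0],[-2,0,1,0],[-3,1,3,1]] U=[[-2,2,3,-1],[0,3,3,0],[0,0,3,-1],[0,0,0,-2]]

  r1 -= -3·r0 → [0,3,3,0]
  r2 -= -2·r0 → [0,0,3,-1]
  r3 -= -3·r0 → [0,3,12,-5]
  r2 -= 0·r1 → [0,0,3,-1]
  r3 -= 1·r1 → [0,0,9,-5]
  r3 -= 3·r2 → [0,0,0,-2]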